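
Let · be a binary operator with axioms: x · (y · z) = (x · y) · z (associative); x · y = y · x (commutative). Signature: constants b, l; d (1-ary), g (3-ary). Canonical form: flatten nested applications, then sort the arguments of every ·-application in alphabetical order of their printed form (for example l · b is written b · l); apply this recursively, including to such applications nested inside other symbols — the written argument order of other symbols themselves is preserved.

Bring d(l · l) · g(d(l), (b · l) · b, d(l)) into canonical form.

Answer: d(l · l) · g(d(l), b · b · l, d(l))

Derivation:
Canonicalize subterm:  g(d(l), (b · l) · b, d(l))  →  g(d(l), b · b · l, d(l))
Sort arguments:  d(l · l) · g(d(l), b · b · l, d(l))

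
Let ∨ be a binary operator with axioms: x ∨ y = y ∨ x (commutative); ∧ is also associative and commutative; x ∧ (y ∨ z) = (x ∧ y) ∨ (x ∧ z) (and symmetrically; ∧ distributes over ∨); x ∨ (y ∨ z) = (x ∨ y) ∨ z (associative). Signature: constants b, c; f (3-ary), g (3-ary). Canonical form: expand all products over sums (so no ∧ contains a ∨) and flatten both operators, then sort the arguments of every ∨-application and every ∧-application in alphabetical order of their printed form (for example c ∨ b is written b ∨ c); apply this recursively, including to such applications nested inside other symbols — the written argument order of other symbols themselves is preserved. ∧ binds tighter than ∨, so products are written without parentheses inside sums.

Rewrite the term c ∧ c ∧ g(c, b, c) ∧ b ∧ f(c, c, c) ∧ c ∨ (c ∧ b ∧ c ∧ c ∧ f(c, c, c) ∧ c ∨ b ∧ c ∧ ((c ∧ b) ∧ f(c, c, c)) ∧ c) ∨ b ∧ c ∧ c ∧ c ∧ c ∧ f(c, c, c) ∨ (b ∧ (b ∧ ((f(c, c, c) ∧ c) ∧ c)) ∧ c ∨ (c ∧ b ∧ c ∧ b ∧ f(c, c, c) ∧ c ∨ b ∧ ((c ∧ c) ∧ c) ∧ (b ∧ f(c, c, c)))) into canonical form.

Answer: b ∧ b ∧ c ∧ c ∧ c ∧ f(c, c, c) ∨ b ∧ b ∧ c ∧ c ∧ c ∧ f(c, c, c) ∨ b ∧ b ∧ c ∧ c ∧ c ∧ f(c, c, c) ∨ b ∧ b ∧ c ∧ c ∧ c ∧ f(c, c, c) ∨ b ∧ c ∧ c ∧ c ∧ c ∧ f(c, c, c) ∨ b ∧ c ∧ c ∧ c ∧ c ∧ f(c, c, c) ∨ b ∧ c ∧ c ∧ c ∧ f(c, c, c) ∧ g(c, b, c)

Derivation:
Un-nest:  b ∧ c ∧ c ∧ c ∧ f(c, c, c) ∧ g(c, b, c) ∨ b ∧ c ∧ c ∧ c ∧ c ∧ f(c, c, c) ∨ b ∧ b ∧ c ∧ c ∧ c ∧ f(c, c, c) ∨ b ∧ c ∧ c ∧ c ∧ c ∧ f(c, c, c) ∨ b ∧ b ∧ c ∧ c ∧ c ∧ f(c, c, c) ∨ b ∧ b ∧ c ∧ c ∧ c ∧ f(c, c, c) ∨ b ∧ b ∧ c ∧ c ∧ c ∧ f(c, c, c)
Sort arguments:  b ∧ b ∧ c ∧ c ∧ c ∧ f(c, c, c) ∨ b ∧ b ∧ c ∧ c ∧ c ∧ f(c, c, c) ∨ b ∧ b ∧ c ∧ c ∧ c ∧ f(c, c, c) ∨ b ∧ b ∧ c ∧ c ∧ c ∧ f(c, c, c) ∨ b ∧ c ∧ c ∧ c ∧ c ∧ f(c, c, c) ∨ b ∧ c ∧ c ∧ c ∧ c ∧ f(c, c, c) ∨ b ∧ c ∧ c ∧ c ∧ f(c, c, c) ∧ g(c, b, c)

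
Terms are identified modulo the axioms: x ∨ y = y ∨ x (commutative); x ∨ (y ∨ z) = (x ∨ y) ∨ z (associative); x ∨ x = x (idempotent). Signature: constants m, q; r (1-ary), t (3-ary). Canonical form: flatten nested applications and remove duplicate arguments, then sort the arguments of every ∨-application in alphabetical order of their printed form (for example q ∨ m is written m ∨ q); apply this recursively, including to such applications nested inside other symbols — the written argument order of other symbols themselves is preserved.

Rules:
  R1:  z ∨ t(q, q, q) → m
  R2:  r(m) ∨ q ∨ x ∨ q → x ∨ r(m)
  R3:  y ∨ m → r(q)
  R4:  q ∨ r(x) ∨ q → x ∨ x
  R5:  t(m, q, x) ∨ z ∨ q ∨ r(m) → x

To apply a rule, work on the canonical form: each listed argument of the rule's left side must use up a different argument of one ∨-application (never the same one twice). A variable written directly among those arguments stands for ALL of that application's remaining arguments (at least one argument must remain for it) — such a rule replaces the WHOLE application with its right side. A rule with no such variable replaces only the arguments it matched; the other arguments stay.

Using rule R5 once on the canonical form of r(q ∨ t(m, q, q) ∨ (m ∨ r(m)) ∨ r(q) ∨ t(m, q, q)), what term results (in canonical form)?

Canonical form:  r(m ∨ q ∨ r(m) ∨ r(q) ∨ t(m, q, q))
R5 matches:  uses q, r(m), t(m, q, q);  x := q, z := m ∨ r(q)
The extension variable absorbs all remaining arguments, so the whole application is rewritten.
New term:  r(q)

Answer: r(q)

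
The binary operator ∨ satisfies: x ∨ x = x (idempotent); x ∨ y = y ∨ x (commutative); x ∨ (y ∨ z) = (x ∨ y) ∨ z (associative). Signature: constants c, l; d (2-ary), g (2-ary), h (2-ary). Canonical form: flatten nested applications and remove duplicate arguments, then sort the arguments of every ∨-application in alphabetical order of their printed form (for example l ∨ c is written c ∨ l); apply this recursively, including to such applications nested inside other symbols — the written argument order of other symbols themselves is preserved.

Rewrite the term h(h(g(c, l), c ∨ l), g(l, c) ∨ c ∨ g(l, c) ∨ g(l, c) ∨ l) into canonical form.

Focus inside:  g(l, c) ∨ c ∨ g(l, c) ∨ g(l, c) ∨ l
Drop duplicates:  drop duplicate g(l, c), g(l, c)
Order the arguments:  c ∨ g(l, c) ∨ l
Reassemble:  h(h(g(c, l), c ∨ l), c ∨ g(l, c) ∨ l)

Answer: h(h(g(c, l), c ∨ l), c ∨ g(l, c) ∨ l)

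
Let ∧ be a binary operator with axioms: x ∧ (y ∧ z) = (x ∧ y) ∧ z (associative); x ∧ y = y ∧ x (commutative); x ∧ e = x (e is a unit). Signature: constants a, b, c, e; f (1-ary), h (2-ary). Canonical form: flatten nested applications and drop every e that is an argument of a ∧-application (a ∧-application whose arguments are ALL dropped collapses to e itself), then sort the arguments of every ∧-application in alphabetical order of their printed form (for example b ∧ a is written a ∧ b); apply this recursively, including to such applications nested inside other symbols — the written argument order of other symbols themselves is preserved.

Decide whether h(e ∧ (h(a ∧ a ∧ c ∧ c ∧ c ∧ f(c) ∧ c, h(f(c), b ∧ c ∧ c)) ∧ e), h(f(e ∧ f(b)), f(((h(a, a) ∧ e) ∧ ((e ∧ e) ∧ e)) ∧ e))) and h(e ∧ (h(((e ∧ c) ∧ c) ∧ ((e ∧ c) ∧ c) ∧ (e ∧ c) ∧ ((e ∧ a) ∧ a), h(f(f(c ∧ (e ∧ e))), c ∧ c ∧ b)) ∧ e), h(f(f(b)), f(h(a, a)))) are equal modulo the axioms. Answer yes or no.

Answer: no — h(h(a ∧ a ∧ c ∧ c ∧ c ∧ c ∧ f(c), h(f(c), b ∧ c ∧ c)), h(f(f(b)), f(h(a, a)))) vs h(h(a ∧ a ∧ c ∧ c ∧ c ∧ c ∧ c, h(f(f(c)), b ∧ c ∧ c)), h(f(f(b)), f(h(a, a))))

Derivation:
Left:  h(e ∧ (h(a ∧ a ∧ c ∧ c ∧ c ∧ f(c) ∧ c, h(f(c), b ∧ c ∧ c)) ∧ e), h(f(e ∧ f(b)), f(((h(a, a) ∧ e) ∧ ((e ∧ e) ∧ e)) ∧ e)))
  Descend into:  e ∧ (h(a ∧ a ∧ c ∧ c ∧ c ∧ f(c) ∧ c, h(f(c), b ∧ c ∧ c)) ∧ e)
  Merge nested applications:  e ∧ h(a ∧ a ∧ c ∧ c ∧ c ∧ f(c) ∧ c, h(f(c), b ∧ c ∧ c)) ∧ e
  Inside:  h(a ∧ a ∧ c ∧ c ∧ c ∧ f(c) ∧ c, h(f(c), b ∧ c ∧ c))  →  h(a ∧ a ∧ c ∧ c ∧ c ∧ c ∧ f(c), h(f(c), b ∧ c ∧ c))
  Drop the unit:  drop e (×2)
  Sort arguments:  h(a ∧ a ∧ c ∧ c ∧ c ∧ c ∧ f(c), h(f(c), b ∧ c ∧ c))
  Put back:  h(h(a ∧ a ∧ c ∧ c ∧ c ∧ c ∧ f(c), h(f(c), b ∧ c ∧ c)), h(f(f(b)), f(h(a, a))))
Right:  h(e ∧ (h(((e ∧ c) ∧ c) ∧ ((e ∧ c) ∧ c) ∧ (e ∧ c) ∧ ((e ∧ a) ∧ a), h(f(f(c ∧ (e ∧ e))), c ∧ c ∧ b)) ∧ e), h(f(f(b)), f(h(a, a))))
  Work inside:  e ∧ (h(((e ∧ c) ∧ c) ∧ ((e ∧ c) ∧ c) ∧ (e ∧ c) ∧ ((e ∧ a) ∧ a), h(f(f(c ∧ (e ∧ e))), c ∧ c ∧ b)) ∧ e)
  Merge nested applications:  e ∧ h(((e ∧ c) ∧ c) ∧ ((e ∧ c) ∧ c) ∧ (e ∧ c) ∧ ((e ∧ a) ∧ a), h(f(f(c ∧ (e ∧ e))), c ∧ c ∧ b)) ∧ e
  Inside:  h(((e ∧ c) ∧ c) ∧ ((e ∧ c) ∧ c) ∧ (e ∧ c) ∧ ((e ∧ a) ∧ a), h(f(f(c ∧ (e ∧ e))), c ∧ c ∧ b))  →  h(a ∧ a ∧ c ∧ c ∧ c ∧ c ∧ c, h(f(f(c)), b ∧ c ∧ c))
  Units out:  drop e (×2)
  Sort arguments:  h(a ∧ a ∧ c ∧ c ∧ c ∧ c ∧ c, h(f(f(c)), b ∧ c ∧ c))
  Put back:  h(h(a ∧ a ∧ c ∧ c ∧ c ∧ c ∧ c, h(f(f(c)), b ∧ c ∧ c)), h(f(f(b)), f(h(a, a))))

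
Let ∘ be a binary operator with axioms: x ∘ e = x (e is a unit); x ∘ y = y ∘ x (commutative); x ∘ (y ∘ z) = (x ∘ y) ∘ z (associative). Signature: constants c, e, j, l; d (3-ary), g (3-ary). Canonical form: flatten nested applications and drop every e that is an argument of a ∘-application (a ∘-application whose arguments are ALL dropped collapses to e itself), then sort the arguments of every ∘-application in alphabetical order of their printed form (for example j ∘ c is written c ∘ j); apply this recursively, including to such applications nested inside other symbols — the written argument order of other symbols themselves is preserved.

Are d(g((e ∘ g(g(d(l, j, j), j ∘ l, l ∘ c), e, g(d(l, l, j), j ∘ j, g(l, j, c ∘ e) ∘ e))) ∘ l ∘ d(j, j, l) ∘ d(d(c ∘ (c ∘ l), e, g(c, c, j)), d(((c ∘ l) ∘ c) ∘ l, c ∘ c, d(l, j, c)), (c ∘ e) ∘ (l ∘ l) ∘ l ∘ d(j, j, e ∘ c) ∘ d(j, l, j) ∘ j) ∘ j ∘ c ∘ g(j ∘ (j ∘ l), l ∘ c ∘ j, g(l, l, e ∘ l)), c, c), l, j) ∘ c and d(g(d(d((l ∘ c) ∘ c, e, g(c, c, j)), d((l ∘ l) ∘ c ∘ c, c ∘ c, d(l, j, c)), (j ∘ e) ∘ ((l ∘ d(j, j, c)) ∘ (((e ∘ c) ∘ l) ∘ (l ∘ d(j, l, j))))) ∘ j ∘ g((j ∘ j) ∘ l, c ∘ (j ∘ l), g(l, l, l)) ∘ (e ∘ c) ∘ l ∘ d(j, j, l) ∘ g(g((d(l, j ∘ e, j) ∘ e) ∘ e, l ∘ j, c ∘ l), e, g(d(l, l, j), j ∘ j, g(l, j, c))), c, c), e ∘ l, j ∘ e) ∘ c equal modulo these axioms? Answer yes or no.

Left:  d(g((e ∘ g(g(d(l, j, j), j ∘ l, l ∘ c), e, g(d(l, l, j), j ∘ j, g(l, j, c ∘ e) ∘ e))) ∘ l ∘ d(j, j, l) ∘ d(d(c ∘ (c ∘ l), e, g(c, c, j)), d(((c ∘ l) ∘ c) ∘ l, c ∘ c, d(l, j, c)), (c ∘ e) ∘ (l ∘ l) ∘ l ∘ d(j, j, e ∘ c) ∘ d(j, l, j) ∘ j) ∘ j ∘ c ∘ g(j ∘ (j ∘ l), l ∘ c ∘ j, g(l, l, e ∘ l)), c, c), l, j) ∘ c
  Inside:  d(g((e ∘ g(g(d(l, j, j), j ∘ l, l ∘ c), e, g(d(l, l, j), j ∘ j, g(l, j, c ∘ e) ∘ e))) ∘ l ∘ d(j, j, l) ∘ d(d(c ∘ (c ∘ l), e, g(c, c, j)), d(((c ∘ l) ∘ c) ∘ l, c ∘ c, d(l, j, c)), (c ∘ e) ∘ (l ∘ l) ∘ l ∘ d(j, j, e ∘ c) ∘ d(j, l, j) ∘ j) ∘ j ∘ c ∘ g(j ∘ (j ∘ l), l ∘ c ∘ j, g(l, l, e ∘ l)), c, c), l, j)  →  d(g(c ∘ d(d(c ∘ c ∘ l, e, g(c, c, j)), d(c ∘ c ∘ l ∘ l, c ∘ c, d(l, j, c)), c ∘ d(j, j, c) ∘ d(j, l, j) ∘ j ∘ l ∘ l ∘ l) ∘ d(j, j, l) ∘ g(g(d(l, j, j), j ∘ l, c ∘ l), e, g(d(l, l, j), j ∘ j, g(l, j, c))) ∘ g(j ∘ j ∘ l, c ∘ j ∘ l, g(l, l, l)) ∘ j ∘ l, c, c), l, j)
  Sort:  c ∘ d(g(c ∘ d(d(c ∘ c ∘ l, e, g(c, c, j)), d(c ∘ c ∘ l ∘ l, c ∘ c, d(l, j, c)), c ∘ d(j, j, c) ∘ d(j, l, j) ∘ j ∘ l ∘ l ∘ l) ∘ d(j, j, l) ∘ g(g(d(l, j, j), j ∘ l, c ∘ l), e, g(d(l, l, j), j ∘ j, g(l, j, c))) ∘ g(j ∘ j ∘ l, c ∘ j ∘ l, g(l, l, l)) ∘ j ∘ l, c, c), l, j)
Right:  d(g(d(d((l ∘ c) ∘ c, e, g(c, c, j)), d((l ∘ l) ∘ c ∘ c, c ∘ c, d(l, j, c)), (j ∘ e) ∘ ((l ∘ d(j, j, c)) ∘ (((e ∘ c) ∘ l) ∘ (l ∘ d(j, l, j))))) ∘ j ∘ g((j ∘ j) ∘ l, c ∘ (j ∘ l), g(l, l, l)) ∘ (e ∘ c) ∘ l ∘ d(j, j, l) ∘ g(g((d(l, j ∘ e, j) ∘ e) ∘ e, l ∘ j, c ∘ l), e, g(d(l, l, j), j ∘ j, g(l, j, c))), c, c), e ∘ l, j ∘ e) ∘ c
  Simplify inside:  d(g(d(d((l ∘ c) ∘ c, e, g(c, c, j)), d((l ∘ l) ∘ c ∘ c, c ∘ c, d(l, j, c)), (j ∘ e) ∘ ((l ∘ d(j, j, c)) ∘ (((e ∘ c) ∘ l) ∘ (l ∘ d(j, l, j))))) ∘ j ∘ g((j ∘ j) ∘ l, c ∘ (j ∘ l), g(l, l, l)) ∘ (e ∘ c) ∘ l ∘ d(j, j, l) ∘ g(g((d(l, j ∘ e, j) ∘ e) ∘ e, l ∘ j, c ∘ l), e, g(d(l, l, j), j ∘ j, g(l, j, c))), c, c), e ∘ l, j ∘ e)  →  d(g(c ∘ d(d(c ∘ c ∘ l, e, g(c, c, j)), d(c ∘ c ∘ l ∘ l, c ∘ c, d(l, j, c)), c ∘ d(j, j, c) ∘ d(j, l, j) ∘ j ∘ l ∘ l ∘ l) ∘ d(j, j, l) ∘ g(g(d(l, j, j), j ∘ l, c ∘ l), e, g(d(l, l, j), j ∘ j, g(l, j, c))) ∘ g(j ∘ j ∘ l, c ∘ j ∘ l, g(l, l, l)) ∘ j ∘ l, c, c), l, j)
  Order the arguments:  c ∘ d(g(c ∘ d(d(c ∘ c ∘ l, e, g(c, c, j)), d(c ∘ c ∘ l ∘ l, c ∘ c, d(l, j, c)), c ∘ d(j, j, c) ∘ d(j, l, j) ∘ j ∘ l ∘ l ∘ l) ∘ d(j, j, l) ∘ g(g(d(l, j, j), j ∘ l, c ∘ l), e, g(d(l, l, j), j ∘ j, g(l, j, c))) ∘ g(j ∘ j ∘ l, c ∘ j ∘ l, g(l, l, l)) ∘ j ∘ l, c, c), l, j)

Answer: yes — both canonical forms are c ∘ d(g(c ∘ d(d(c ∘ c ∘ l, e, g(c, c, j)), d(c ∘ c ∘ l ∘ l, c ∘ c, d(l, j, c)), c ∘ d(j, j, c) ∘ d(j, l, j) ∘ j ∘ l ∘ l ∘ l) ∘ d(j, j, l) ∘ g(g(d(l, j, j), j ∘ l, c ∘ l), e, g(d(l, l, j), j ∘ j, g(l, j, c))) ∘ g(j ∘ j ∘ l, c ∘ j ∘ l, g(l, l, l)) ∘ j ∘ l, c, c), l, j)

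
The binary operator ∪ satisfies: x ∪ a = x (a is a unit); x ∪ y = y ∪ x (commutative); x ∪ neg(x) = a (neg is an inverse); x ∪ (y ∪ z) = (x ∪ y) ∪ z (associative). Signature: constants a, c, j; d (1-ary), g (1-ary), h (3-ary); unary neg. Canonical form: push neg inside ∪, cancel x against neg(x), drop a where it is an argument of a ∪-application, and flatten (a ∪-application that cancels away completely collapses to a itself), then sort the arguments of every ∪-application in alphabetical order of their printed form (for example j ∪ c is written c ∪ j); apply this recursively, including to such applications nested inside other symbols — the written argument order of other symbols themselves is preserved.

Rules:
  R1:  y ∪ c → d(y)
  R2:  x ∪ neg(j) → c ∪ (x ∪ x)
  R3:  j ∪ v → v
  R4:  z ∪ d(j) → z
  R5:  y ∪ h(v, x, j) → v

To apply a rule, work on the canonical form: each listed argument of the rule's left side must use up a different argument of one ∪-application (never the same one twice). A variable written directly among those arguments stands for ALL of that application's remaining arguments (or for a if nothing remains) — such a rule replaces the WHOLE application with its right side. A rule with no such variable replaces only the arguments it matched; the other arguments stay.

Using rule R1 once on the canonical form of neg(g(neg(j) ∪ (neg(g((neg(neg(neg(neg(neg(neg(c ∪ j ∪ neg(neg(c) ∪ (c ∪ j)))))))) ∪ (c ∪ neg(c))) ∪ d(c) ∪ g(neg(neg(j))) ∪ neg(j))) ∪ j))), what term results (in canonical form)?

Canonical form:  neg(g(neg(g(c ∪ d(c) ∪ g(j) ∪ neg(j)))))
R1 matches:  uses c;  y := d(c) ∪ g(j) ∪ neg(j)
The extension variable absorbs all remaining arguments, so the whole application is rewritten.
Result:  neg(g(neg(g(d(d(c) ∪ g(j) ∪ neg(j))))))

Answer: neg(g(neg(g(d(d(c) ∪ g(j) ∪ neg(j))))))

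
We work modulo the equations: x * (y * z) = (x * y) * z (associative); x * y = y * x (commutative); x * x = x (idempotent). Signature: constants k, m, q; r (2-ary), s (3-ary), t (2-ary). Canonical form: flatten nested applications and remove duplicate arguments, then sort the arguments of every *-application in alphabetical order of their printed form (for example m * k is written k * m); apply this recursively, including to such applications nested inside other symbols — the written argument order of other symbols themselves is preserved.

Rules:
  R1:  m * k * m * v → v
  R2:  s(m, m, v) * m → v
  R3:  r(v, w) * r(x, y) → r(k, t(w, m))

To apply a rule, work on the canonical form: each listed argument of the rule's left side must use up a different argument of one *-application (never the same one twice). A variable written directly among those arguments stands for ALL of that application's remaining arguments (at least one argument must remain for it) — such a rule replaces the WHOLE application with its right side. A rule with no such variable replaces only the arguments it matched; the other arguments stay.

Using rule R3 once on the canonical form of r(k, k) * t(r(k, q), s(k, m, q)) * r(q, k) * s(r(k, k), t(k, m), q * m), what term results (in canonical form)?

Answer: r(k, t(k, m)) * s(r(k, k), t(k, m), m * q) * t(r(k, q), s(k, m, q))

Derivation:
Canonical form:  r(k, k) * r(q, k) * s(r(k, k), t(k, m), m * q) * t(r(k, q), s(k, m, q))
Apply R3:  consuming r(k, k), r(q, k);  v := k, w := k, x := q, y := k
New term:  r(k, t(k, m)) * s(r(k, k), t(k, m), m * q) * t(r(k, q), s(k, m, q))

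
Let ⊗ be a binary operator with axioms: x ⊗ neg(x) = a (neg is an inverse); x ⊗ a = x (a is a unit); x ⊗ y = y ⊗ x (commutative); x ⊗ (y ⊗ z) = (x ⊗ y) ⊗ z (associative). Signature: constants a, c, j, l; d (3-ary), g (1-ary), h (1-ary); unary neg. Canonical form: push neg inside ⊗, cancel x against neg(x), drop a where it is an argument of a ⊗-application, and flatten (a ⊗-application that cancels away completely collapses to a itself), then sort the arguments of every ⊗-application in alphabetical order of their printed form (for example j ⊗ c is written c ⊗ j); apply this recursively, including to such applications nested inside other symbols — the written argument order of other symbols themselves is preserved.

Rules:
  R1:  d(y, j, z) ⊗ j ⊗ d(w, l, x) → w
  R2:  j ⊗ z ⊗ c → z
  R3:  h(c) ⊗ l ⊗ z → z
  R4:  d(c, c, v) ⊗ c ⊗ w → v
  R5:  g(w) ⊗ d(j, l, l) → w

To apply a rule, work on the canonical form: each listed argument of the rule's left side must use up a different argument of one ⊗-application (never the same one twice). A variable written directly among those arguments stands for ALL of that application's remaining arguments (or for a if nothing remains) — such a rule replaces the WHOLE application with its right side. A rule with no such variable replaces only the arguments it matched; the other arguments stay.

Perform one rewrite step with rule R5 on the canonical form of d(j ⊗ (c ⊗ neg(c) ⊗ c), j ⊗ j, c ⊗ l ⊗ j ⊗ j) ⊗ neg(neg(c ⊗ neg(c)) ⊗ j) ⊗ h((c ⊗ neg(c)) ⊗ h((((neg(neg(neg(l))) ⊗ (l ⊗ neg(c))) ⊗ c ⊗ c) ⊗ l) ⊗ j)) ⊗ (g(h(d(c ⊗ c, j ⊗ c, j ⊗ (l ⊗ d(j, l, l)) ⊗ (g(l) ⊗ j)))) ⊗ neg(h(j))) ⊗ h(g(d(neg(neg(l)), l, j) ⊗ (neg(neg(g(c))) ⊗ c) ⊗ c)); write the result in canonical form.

Canonical form:  d(c ⊗ j, j ⊗ j, c ⊗ j ⊗ j ⊗ l) ⊗ g(h(d(c ⊗ c, c ⊗ j, d(j, l, l) ⊗ g(l) ⊗ j ⊗ j ⊗ l))) ⊗ h(g(c ⊗ c ⊗ d(l, l, j) ⊗ g(c))) ⊗ h(h(c ⊗ j ⊗ l)) ⊗ neg(h(j)) ⊗ neg(j)
Match R5:  consume d(j, l, l), g(l);  w := l
New term:  d(c ⊗ j, j ⊗ j, c ⊗ j ⊗ j ⊗ l) ⊗ g(h(d(c ⊗ c, c ⊗ j, j ⊗ j ⊗ l ⊗ l))) ⊗ h(g(c ⊗ c ⊗ d(l, l, j) ⊗ g(c))) ⊗ h(h(c ⊗ j ⊗ l)) ⊗ neg(h(j)) ⊗ neg(j)

Answer: d(c ⊗ j, j ⊗ j, c ⊗ j ⊗ j ⊗ l) ⊗ g(h(d(c ⊗ c, c ⊗ j, j ⊗ j ⊗ l ⊗ l))) ⊗ h(g(c ⊗ c ⊗ d(l, l, j) ⊗ g(c))) ⊗ h(h(c ⊗ j ⊗ l)) ⊗ neg(h(j)) ⊗ neg(j)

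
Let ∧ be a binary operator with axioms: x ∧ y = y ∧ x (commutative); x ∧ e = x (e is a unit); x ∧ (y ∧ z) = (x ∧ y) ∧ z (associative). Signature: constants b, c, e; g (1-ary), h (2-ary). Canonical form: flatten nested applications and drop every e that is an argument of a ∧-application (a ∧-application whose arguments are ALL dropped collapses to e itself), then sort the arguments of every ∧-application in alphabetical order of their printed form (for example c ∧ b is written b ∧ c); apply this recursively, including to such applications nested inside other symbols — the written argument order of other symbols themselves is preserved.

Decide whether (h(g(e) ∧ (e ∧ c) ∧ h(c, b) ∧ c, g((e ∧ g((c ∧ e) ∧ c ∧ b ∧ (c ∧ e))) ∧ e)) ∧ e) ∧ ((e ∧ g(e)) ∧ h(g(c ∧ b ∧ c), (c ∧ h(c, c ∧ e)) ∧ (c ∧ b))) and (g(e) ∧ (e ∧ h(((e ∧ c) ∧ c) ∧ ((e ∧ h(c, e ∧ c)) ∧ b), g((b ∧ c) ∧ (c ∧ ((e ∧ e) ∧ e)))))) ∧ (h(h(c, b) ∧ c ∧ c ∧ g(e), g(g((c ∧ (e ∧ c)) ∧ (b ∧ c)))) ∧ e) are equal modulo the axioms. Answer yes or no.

Answer: no — g(e) ∧ h(c ∧ c ∧ g(e) ∧ h(c, b), g(g(b ∧ c ∧ c ∧ c))) ∧ h(g(b ∧ c ∧ c), b ∧ c ∧ c ∧ h(c, c)) vs g(e) ∧ h(b ∧ c ∧ c ∧ h(c, c), g(b ∧ c ∧ c)) ∧ h(c ∧ c ∧ g(e) ∧ h(c, b), g(g(b ∧ c ∧ c ∧ c)))

Derivation:
Left:  (h(g(e) ∧ (e ∧ c) ∧ h(c, b) ∧ c, g((e ∧ g((c ∧ e) ∧ c ∧ b ∧ (c ∧ e))) ∧ e)) ∧ e) ∧ ((e ∧ g(e)) ∧ h(g(c ∧ b ∧ c), (c ∧ h(c, c ∧ e)) ∧ (c ∧ b)))
  Flatten:  h(g(e) ∧ (e ∧ c) ∧ h(c, b) ∧ c, g((e ∧ g((c ∧ e) ∧ c ∧ b ∧ (c ∧ e))) ∧ e)) ∧ e ∧ e ∧ g(e) ∧ h(g(c ∧ b ∧ c), (c ∧ h(c, c ∧ e)) ∧ (c ∧ b))
  Simplify inside:  h(g(e) ∧ (e ∧ c) ∧ h(c, b) ∧ c, g((e ∧ g((c ∧ e) ∧ c ∧ b ∧ (c ∧ e))) ∧ e))  →  h(c ∧ c ∧ g(e) ∧ h(c, b), g(g(b ∧ c ∧ c ∧ c)))
  Simplify inside:  h(g(c ∧ b ∧ c), (c ∧ h(c, c ∧ e)) ∧ (c ∧ b))  →  h(g(b ∧ c ∧ c), b ∧ c ∧ c ∧ h(c, c))
  Unit:  drop e (×2)
  Sort:  g(e) ∧ h(c ∧ c ∧ g(e) ∧ h(c, b), g(g(b ∧ c ∧ c ∧ c))) ∧ h(g(b ∧ c ∧ c), b ∧ c ∧ c ∧ h(c, c))
Right:  (g(e) ∧ (e ∧ h(((e ∧ c) ∧ c) ∧ ((e ∧ h(c, e ∧ c)) ∧ b), g((b ∧ c) ∧ (c ∧ ((e ∧ e) ∧ e)))))) ∧ (h(h(c, b) ∧ c ∧ c ∧ g(e), g(g((c ∧ (e ∧ c)) ∧ (b ∧ c)))) ∧ e)
  Merge nested applications:  g(e) ∧ e ∧ h(((e ∧ c) ∧ c) ∧ ((e ∧ h(c, e ∧ c)) ∧ b), g((b ∧ c) ∧ (c ∧ ((e ∧ e) ∧ e)))) ∧ h(h(c, b) ∧ c ∧ c ∧ g(e), g(g((c ∧ (e ∧ c)) ∧ (b ∧ c)))) ∧ e
  Canonicalize subterm:  h(((e ∧ c) ∧ c) ∧ ((e ∧ h(c, e ∧ c)) ∧ b), g((b ∧ c) ∧ (c ∧ ((e ∧ e) ∧ e))))  →  h(b ∧ c ∧ c ∧ h(c, c), g(b ∧ c ∧ c))
  Simplify inside:  h(h(c, b) ∧ c ∧ c ∧ g(e), g(g((c ∧ (e ∧ c)) ∧ (b ∧ c))))  →  h(c ∧ c ∧ g(e) ∧ h(c, b), g(g(b ∧ c ∧ c ∧ c)))
  Unit:  drop e (×2)
  Order the arguments:  g(e) ∧ h(b ∧ c ∧ c ∧ h(c, c), g(b ∧ c ∧ c)) ∧ h(c ∧ c ∧ g(e) ∧ h(c, b), g(g(b ∧ c ∧ c ∧ c)))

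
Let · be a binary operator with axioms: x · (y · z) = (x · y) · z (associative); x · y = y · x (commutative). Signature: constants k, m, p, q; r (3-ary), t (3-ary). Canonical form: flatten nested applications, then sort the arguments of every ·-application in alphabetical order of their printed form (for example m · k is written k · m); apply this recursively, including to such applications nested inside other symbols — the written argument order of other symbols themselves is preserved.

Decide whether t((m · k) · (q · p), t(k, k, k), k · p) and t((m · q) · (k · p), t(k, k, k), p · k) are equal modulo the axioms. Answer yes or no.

Answer: yes — both canonical forms are t(k · m · p · q, t(k, k, k), k · p)

Derivation:
Left:  t((m · k) · (q · p), t(k, k, k), k · p)
  Work inside:  (m · k) · (q · p)
  Flatten:  m · k · q · p
  Sort:  k · m · p · q
  Reassemble:  t(k · m · p · q, t(k, k, k), k · p)
Right:  t((m · q) · (k · p), t(k, k, k), p · k)
  Descend into:  (m · q) · (k · p)
  Merge nested applications:  m · q · k · p
  Sort:  k · m · p · q
  Reassemble:  t(k · m · p · q, t(k, k, k), k · p)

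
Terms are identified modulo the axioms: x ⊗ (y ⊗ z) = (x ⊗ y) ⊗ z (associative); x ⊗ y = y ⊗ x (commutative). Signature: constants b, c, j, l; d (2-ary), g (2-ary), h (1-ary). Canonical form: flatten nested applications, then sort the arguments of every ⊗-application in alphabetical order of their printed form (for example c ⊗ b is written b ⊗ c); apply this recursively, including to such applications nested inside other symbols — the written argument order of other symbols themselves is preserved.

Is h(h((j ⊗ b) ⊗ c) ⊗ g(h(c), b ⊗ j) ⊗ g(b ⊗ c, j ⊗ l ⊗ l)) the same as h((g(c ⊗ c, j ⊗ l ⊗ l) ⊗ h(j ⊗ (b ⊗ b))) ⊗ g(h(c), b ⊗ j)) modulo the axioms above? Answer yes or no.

Left:  h(h((j ⊗ b) ⊗ c) ⊗ g(h(c), b ⊗ j) ⊗ g(b ⊗ c, j ⊗ l ⊗ l))
  Descend into:  h((j ⊗ b) ⊗ c) ⊗ g(h(c), b ⊗ j) ⊗ g(b ⊗ c, j ⊗ l ⊗ l)
  Simplify inside:  h((j ⊗ b) ⊗ c)  →  h(b ⊗ c ⊗ j)
  Sort arguments:  g(b ⊗ c, j ⊗ l ⊗ l) ⊗ g(h(c), b ⊗ j) ⊗ h(b ⊗ c ⊗ j)
  Rebuild:  h(g(b ⊗ c, j ⊗ l ⊗ l) ⊗ g(h(c), b ⊗ j) ⊗ h(b ⊗ c ⊗ j))
Right:  h((g(c ⊗ c, j ⊗ l ⊗ l) ⊗ h(j ⊗ (b ⊗ b))) ⊗ g(h(c), b ⊗ j))
  Descend into:  (g(c ⊗ c, j ⊗ l ⊗ l) ⊗ h(j ⊗ (b ⊗ b))) ⊗ g(h(c), b ⊗ j)
  Flatten:  g(c ⊗ c, j ⊗ l ⊗ l) ⊗ h(j ⊗ (b ⊗ b)) ⊗ g(h(c), b ⊗ j)
  Inside:  h(j ⊗ (b ⊗ b))  →  h(b ⊗ b ⊗ j)
  Order the arguments:  g(c ⊗ c, j ⊗ l ⊗ l) ⊗ g(h(c), b ⊗ j) ⊗ h(b ⊗ b ⊗ j)
  Reassemble:  h(g(c ⊗ c, j ⊗ l ⊗ l) ⊗ g(h(c), b ⊗ j) ⊗ h(b ⊗ b ⊗ j))

Answer: no — h(g(b ⊗ c, j ⊗ l ⊗ l) ⊗ g(h(c), b ⊗ j) ⊗ h(b ⊗ c ⊗ j)) vs h(g(c ⊗ c, j ⊗ l ⊗ l) ⊗ g(h(c), b ⊗ j) ⊗ h(b ⊗ b ⊗ j))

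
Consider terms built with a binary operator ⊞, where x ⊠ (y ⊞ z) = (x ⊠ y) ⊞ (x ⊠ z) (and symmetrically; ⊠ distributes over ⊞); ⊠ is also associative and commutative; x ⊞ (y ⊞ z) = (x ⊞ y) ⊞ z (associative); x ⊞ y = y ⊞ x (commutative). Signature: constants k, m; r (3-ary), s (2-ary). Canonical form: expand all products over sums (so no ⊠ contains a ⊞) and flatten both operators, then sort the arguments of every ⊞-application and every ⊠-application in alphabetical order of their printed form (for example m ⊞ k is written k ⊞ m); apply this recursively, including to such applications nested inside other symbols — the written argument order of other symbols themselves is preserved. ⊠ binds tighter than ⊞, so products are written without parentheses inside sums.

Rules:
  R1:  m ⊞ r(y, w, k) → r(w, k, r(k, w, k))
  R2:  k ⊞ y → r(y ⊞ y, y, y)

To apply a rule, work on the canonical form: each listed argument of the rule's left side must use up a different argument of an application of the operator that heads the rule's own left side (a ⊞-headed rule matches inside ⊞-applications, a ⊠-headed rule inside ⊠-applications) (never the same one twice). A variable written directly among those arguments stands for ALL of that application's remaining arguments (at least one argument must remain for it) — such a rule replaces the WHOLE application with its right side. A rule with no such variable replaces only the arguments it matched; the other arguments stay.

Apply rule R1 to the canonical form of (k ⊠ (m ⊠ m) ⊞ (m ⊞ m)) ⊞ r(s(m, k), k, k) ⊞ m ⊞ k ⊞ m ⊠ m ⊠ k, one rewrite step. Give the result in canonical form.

Canonical form:  k ⊞ k ⊠ m ⊠ m ⊞ k ⊠ m ⊠ m ⊞ m ⊞ m ⊞ m ⊞ r(s(m, k), k, k)
R1 matches:  uses m, r(s(m, k), k, k);  w := k, y := s(m, k)
New term:  k ⊞ k ⊠ m ⊠ m ⊞ k ⊠ m ⊠ m ⊞ m ⊞ m ⊞ r(k, k, r(k, k, k))

Answer: k ⊞ k ⊠ m ⊠ m ⊞ k ⊠ m ⊠ m ⊞ m ⊞ m ⊞ r(k, k, r(k, k, k))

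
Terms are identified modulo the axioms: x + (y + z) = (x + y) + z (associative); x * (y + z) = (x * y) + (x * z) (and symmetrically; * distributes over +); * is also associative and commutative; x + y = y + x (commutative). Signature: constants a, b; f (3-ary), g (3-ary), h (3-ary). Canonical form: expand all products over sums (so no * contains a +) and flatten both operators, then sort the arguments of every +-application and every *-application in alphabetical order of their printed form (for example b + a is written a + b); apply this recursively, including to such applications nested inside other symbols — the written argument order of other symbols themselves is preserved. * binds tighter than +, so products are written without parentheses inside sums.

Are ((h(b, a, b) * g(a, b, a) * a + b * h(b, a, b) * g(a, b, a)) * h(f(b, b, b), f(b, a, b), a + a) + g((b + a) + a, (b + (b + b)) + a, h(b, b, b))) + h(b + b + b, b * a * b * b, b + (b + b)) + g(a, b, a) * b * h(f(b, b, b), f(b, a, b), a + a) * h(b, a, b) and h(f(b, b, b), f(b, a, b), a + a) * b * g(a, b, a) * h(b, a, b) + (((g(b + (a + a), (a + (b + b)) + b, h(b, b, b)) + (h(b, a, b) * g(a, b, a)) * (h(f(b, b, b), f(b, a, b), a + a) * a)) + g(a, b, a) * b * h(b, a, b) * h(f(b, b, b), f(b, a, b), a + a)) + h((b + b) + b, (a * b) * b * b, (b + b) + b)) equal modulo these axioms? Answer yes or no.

Answer: yes — both canonical forms are a * g(a, b, a) * h(b, a, b) * h(f(b, b, b), f(b, a, b), a + a) + b * g(a, b, a) * h(b, a, b) * h(f(b, b, b), f(b, a, b), a + a) + b * g(a, b, a) * h(b, a, b) * h(f(b, b, b), f(b, a, b), a + a) + g(a + a + b, a + b + b + b, h(b, b, b)) + h(b + b + b, a * b * b * b, b + b + b)

Derivation:
Left:  ((h(b, a, b) * g(a, b, a) * a + b * h(b, a, b) * g(a, b, a)) * h(f(b, b, b), f(b, a, b), a + a) + g((b + a) + a, (b + (b + b)) + a, h(b, b, b))) + h(b + b + b, b * a * b * b, b + (b + b)) + g(a, b, a) * b * h(f(b, b, b), f(b, a, b), a + a) * h(b, a, b)
  Expand products over sums:  a * g(a, b, a) * h(b, a, b) * h(f(b, b, b), f(b, a, b), a + a) + b * g(a, b, a) * h(b, a, b) * h(f(b, b, b), f(b, a, b), a + a) + g(a + a + b, a + b + b + b, h(b, b, b)) + h(b + b + b, a * b * b * b, b + b + b) + b * g(a, b, a) * h(b, a, b) * h(f(b, b, b), f(b, a, b), a + a)
  Sort:  a * g(a, b, a) * h(b, a, b) * h(f(b, b, b), f(b, a, b), a + a) + b * g(a, b, a) * h(b, a, b) * h(f(b, b, b), f(b, a, b), a + a) + b * g(a, b, a) * h(b, a, b) * h(f(b, b, b), f(b, a, b), a + a) + g(a + a + b, a + b + b + b, h(b, b, b)) + h(b + b + b, a * b * b * b, b + b + b)
Right:  h(f(b, b, b), f(b, a, b), a + a) * b * g(a, b, a) * h(b, a, b) + (((g(b + (a + a), (a + (b + b)) + b, h(b, b, b)) + (h(b, a, b) * g(a, b, a)) * (h(f(b, b, b), f(b, a, b), a + a) * a)) + g(a, b, a) * b * h(b, a, b) * h(f(b, b, b), f(b, a, b), a + a)) + h((b + b) + b, (a * b) * b * b, (b + b) + b))
  Merge nested applications:  b * g(a, b, a) * h(b, a, b) * h(f(b, b, b), f(b, a, b), a + a) + g(a + a + b, a + b + b + b, h(b, b, b)) + a * g(a, b, a) * h(b, a, b) * h(f(b, b, b), f(b, a, b), a + a) + b * g(a, b, a) * h(b, a, b) * h(f(b, b, b), f(b, a, b), a + a) + h(b + b + b, a * b * b * b, b + b + b)
  Order the arguments:  a * g(a, b, a) * h(b, a, b) * h(f(b, b, b), f(b, a, b), a + a) + b * g(a, b, a) * h(b, a, b) * h(f(b, b, b), f(b, a, b), a + a) + b * g(a, b, a) * h(b, a, b) * h(f(b, b, b), f(b, a, b), a + a) + g(a + a + b, a + b + b + b, h(b, b, b)) + h(b + b + b, a * b * b * b, b + b + b)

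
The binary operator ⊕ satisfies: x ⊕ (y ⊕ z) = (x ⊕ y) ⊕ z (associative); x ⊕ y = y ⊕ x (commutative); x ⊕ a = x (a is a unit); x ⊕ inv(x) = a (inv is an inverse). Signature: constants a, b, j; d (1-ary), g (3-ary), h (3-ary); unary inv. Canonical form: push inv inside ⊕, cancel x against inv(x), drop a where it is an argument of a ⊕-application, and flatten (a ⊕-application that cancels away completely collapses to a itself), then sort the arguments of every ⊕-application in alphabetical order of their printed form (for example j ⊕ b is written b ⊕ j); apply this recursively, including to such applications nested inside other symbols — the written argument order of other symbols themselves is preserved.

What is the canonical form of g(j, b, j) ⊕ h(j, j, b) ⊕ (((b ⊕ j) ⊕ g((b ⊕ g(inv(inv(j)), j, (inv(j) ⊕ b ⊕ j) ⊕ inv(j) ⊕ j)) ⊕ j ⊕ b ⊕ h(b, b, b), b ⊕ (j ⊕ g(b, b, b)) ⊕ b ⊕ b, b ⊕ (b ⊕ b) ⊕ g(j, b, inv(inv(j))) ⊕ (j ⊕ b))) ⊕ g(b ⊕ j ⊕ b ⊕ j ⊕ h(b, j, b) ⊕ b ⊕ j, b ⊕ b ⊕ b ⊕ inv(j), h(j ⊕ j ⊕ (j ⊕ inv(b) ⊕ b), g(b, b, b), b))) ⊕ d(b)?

Push inv inside:  distribute inv over ⊕ and collapse double inv
Combine occurrences:  g(j, b, j) ⊕ h(j, j, b) ⊕ b ⊕ j ⊕ g(b ⊕ b ⊕ g(j, j, b) ⊕ h(b, b, b) ⊕ j, b ⊕ b ⊕ b ⊕ g(b, b, b) ⊕ j, b ⊕ b ⊕ b ⊕ b ⊕ g(j, b, j) ⊕ j) ⊕ g(b ⊕ b ⊕ b ⊕ h(b, j, b) ⊕ j ⊕ j ⊕ j, b ⊕ b ⊕ b ⊕ inv(j), h(j ⊕ j ⊕ j, g(b, b, b), b)) ⊕ d(b)
Order the arguments:  b ⊕ d(b) ⊕ g(b ⊕ b ⊕ b ⊕ h(b, j, b) ⊕ j ⊕ j ⊕ j, b ⊕ b ⊕ b ⊕ inv(j), h(j ⊕ j ⊕ j, g(b, b, b), b)) ⊕ g(b ⊕ b ⊕ g(j, j, b) ⊕ h(b, b, b) ⊕ j, b ⊕ b ⊕ b ⊕ g(b, b, b) ⊕ j, b ⊕ b ⊕ b ⊕ b ⊕ g(j, b, j) ⊕ j) ⊕ g(j, b, j) ⊕ h(j, j, b) ⊕ j

Answer: b ⊕ d(b) ⊕ g(b ⊕ b ⊕ b ⊕ h(b, j, b) ⊕ j ⊕ j ⊕ j, b ⊕ b ⊕ b ⊕ inv(j), h(j ⊕ j ⊕ j, g(b, b, b), b)) ⊕ g(b ⊕ b ⊕ g(j, j, b) ⊕ h(b, b, b) ⊕ j, b ⊕ b ⊕ b ⊕ g(b, b, b) ⊕ j, b ⊕ b ⊕ b ⊕ b ⊕ g(j, b, j) ⊕ j) ⊕ g(j, b, j) ⊕ h(j, j, b) ⊕ j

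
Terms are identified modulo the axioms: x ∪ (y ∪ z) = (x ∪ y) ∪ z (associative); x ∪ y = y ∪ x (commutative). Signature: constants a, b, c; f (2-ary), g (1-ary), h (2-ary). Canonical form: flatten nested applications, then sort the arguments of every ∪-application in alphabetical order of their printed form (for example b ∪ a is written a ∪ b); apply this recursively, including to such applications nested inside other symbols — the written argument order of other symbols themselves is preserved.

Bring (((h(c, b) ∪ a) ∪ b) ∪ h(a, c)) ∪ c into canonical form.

Merge nested applications:  h(c, b) ∪ a ∪ b ∪ h(a, c) ∪ c
Sort:  a ∪ b ∪ c ∪ h(a, c) ∪ h(c, b)

Answer: a ∪ b ∪ c ∪ h(a, c) ∪ h(c, b)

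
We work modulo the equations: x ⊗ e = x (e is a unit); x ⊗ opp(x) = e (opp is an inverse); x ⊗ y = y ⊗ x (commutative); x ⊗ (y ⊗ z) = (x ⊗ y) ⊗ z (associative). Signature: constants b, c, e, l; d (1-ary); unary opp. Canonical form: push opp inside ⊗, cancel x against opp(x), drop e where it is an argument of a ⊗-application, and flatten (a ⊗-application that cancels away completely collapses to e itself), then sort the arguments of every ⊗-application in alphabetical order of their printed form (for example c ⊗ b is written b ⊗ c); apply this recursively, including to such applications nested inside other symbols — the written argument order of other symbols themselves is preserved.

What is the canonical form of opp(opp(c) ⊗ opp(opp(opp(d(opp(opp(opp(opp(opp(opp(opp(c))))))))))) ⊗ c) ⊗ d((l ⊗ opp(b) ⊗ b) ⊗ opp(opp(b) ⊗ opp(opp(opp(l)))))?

Answer: d(b ⊗ l ⊗ l) ⊗ d(opp(c))

Derivation:
Push opp inside:  distribute opp over ⊗ and collapse double opp
Inverses cancel:  c cancels
Collect:  d(opp(c)) ⊗ d(b ⊗ l ⊗ l)
Sort:  d(b ⊗ l ⊗ l) ⊗ d(opp(c))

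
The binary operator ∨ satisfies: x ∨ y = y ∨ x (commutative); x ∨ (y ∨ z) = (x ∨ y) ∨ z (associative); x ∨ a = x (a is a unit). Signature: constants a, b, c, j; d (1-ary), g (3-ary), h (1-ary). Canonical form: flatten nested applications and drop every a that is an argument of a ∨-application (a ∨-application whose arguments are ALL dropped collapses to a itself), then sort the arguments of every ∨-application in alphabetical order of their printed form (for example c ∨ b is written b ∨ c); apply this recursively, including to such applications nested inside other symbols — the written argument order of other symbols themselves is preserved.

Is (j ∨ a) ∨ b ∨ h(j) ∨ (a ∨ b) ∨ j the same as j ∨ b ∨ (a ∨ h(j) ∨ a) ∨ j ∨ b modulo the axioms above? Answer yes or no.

Answer: yes — both canonical forms are b ∨ b ∨ h(j) ∨ j ∨ j

Derivation:
Left:  (j ∨ a) ∨ b ∨ h(j) ∨ (a ∨ b) ∨ j
  Un-nest:  j ∨ a ∨ b ∨ h(j) ∨ a ∨ b ∨ j
  Units out:  drop a (×2)
  Order the arguments:  b ∨ b ∨ h(j) ∨ j ∨ j
Right:  j ∨ b ∨ (a ∨ h(j) ∨ a) ∨ j ∨ b
  Flatten:  j ∨ b ∨ a ∨ h(j) ∨ a ∨ j ∨ b
  Drop the unit:  drop a (×2)
  Sort arguments:  b ∨ b ∨ h(j) ∨ j ∨ j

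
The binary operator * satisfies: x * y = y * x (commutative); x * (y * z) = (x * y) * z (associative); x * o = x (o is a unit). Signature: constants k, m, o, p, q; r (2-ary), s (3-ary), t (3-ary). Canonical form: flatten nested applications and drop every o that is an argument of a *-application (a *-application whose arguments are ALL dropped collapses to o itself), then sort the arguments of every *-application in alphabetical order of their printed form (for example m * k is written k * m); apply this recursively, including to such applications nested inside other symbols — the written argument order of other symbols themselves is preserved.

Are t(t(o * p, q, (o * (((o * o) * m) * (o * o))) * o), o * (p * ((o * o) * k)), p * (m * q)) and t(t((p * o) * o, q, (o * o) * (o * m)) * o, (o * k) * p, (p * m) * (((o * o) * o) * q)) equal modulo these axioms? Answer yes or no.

Answer: yes — both canonical forms are t(t(p, q, m), k * p, m * p * q)

Derivation:
Left:  t(t(o * p, q, (o * (((o * o) * m) * (o * o))) * o), o * (p * ((o * o) * k)), p * (m * q))
  Work inside:  (o * (((o * o) * m) * (o * o))) * o
  Flatten:  o * o * o * m * o * o * o
  Units out:  drop o (×6)
  Sort arguments:  m
  Put back:  t(t(p, q, m), k * p, m * p * q)
Right:  t(t((p * o) * o, q, (o * o) * (o * m)) * o, (o * k) * p, (p * m) * (((o * o) * o) * q))
  Descend into:  t((p * o) * o, q, (o * o) * (o * m)) * o
  Inside:  t((p * o) * o, q, (o * o) * (o * m))  →  t(p, q, m)
  Unit:  drop o
  Sort arguments:  t(p, q, m)
  Reassemble:  t(t(p, q, m), k * p, m * p * q)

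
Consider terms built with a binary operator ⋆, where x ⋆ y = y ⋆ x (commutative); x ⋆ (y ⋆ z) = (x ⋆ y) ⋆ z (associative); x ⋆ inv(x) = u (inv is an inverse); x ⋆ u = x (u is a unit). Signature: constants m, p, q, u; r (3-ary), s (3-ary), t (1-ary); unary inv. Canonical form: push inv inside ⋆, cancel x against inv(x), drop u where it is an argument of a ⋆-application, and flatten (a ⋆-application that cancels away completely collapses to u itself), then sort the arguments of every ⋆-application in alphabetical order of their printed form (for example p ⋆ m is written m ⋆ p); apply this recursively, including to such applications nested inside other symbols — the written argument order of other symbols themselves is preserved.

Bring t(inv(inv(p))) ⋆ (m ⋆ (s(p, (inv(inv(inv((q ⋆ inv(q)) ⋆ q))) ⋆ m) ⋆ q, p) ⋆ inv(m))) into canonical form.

Push inv inside:  distribute inv over ⋆ and collapse double inv
Cancel inverse pairs:  m cancels
Collect terms:  t(p) ⋆ s(p, m, p)
Order the arguments:  s(p, m, p) ⋆ t(p)

Answer: s(p, m, p) ⋆ t(p)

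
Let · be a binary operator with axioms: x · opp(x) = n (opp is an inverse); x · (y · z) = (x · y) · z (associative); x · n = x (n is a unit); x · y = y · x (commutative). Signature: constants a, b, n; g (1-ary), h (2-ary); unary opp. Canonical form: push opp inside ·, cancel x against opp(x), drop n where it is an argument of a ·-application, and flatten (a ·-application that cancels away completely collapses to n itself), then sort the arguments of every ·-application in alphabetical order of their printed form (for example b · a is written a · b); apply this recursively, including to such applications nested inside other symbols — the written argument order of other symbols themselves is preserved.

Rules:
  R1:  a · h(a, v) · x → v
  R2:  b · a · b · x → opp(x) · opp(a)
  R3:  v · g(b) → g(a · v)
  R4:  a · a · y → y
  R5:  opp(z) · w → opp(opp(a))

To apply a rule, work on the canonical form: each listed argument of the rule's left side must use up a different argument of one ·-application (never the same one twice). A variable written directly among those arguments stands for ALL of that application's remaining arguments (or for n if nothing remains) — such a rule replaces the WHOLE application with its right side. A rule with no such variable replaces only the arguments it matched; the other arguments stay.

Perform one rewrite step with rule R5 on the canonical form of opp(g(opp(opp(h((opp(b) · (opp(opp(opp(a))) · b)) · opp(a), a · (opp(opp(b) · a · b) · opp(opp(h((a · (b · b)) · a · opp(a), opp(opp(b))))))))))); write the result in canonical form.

Canonical form:  opp(g(h(opp(a) · opp(a), h(a · b · b, b))))
R5 matches:  uses opp(a);  w := opp(a), z := a
The extension variable absorbs all remaining arguments, so the whole application is rewritten.
New term:  opp(g(h(a, h(a · b · b, b))))

Answer: opp(g(h(a, h(a · b · b, b))))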